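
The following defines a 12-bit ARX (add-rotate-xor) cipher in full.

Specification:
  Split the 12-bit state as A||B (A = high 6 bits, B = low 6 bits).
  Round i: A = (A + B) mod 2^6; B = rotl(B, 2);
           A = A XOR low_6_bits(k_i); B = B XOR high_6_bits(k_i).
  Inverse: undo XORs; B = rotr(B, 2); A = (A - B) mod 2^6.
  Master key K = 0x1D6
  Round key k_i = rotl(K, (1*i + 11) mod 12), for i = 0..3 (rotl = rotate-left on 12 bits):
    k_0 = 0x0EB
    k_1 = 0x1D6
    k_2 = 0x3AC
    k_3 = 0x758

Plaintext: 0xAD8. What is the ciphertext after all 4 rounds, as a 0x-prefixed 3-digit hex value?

0x9F6

s_0 = plaintext = 0xAD8
s_1 = Round(s_0, k_0) = 0xA22
s_2 = Round(s_1, k_1) = 0x70D
s_3 = Round(s_2, k_2) = 0x17A
s_4 = Round(s_3, k_3) = 0x9F6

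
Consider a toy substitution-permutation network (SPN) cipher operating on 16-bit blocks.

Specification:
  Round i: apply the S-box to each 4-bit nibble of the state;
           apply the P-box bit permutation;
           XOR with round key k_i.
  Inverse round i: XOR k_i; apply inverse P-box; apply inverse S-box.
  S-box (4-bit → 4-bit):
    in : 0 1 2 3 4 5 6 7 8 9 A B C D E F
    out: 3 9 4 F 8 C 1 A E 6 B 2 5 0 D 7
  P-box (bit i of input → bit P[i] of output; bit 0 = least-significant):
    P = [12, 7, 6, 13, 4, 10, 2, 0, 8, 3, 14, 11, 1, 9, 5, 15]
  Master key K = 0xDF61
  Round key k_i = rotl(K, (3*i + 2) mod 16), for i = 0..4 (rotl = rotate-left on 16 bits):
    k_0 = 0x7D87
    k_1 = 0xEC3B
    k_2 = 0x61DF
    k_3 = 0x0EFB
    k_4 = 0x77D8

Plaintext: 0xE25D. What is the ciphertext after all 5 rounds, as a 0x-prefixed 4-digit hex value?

0xFF66

s_0 = plaintext = 0xE25D
s_1 = Round(s_0, k_0) = 0xBDA0
s_2 = Round(s_1, k_1) = 0xFAAA
s_3 = Round(s_2, k_2) = 0x5E64
s_4 = Round(s_3, k_3) = 0xE7CB
s_5 = Round(s_4, k_4) = 0xFF66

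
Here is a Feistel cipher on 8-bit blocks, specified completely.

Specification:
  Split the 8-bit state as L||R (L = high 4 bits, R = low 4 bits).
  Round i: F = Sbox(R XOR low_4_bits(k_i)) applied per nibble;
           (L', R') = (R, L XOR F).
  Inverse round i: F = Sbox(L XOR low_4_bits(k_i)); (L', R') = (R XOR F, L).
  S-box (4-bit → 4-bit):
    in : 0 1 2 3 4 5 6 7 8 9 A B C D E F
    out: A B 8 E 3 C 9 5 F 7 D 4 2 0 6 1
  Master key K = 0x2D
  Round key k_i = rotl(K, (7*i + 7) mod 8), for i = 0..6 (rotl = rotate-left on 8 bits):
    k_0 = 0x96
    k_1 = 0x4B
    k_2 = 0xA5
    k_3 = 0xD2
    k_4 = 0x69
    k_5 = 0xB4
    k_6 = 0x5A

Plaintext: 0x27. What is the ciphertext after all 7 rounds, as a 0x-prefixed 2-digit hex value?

0xD0

s_0 = plaintext = 0x27
s_1 = Round(s_0, k_0) = 0x79
s_2 = Round(s_1, k_1) = 0x9F
s_3 = Round(s_2, k_2) = 0xF4
s_4 = Round(s_3, k_3) = 0x46
s_5 = Round(s_4, k_4) = 0x65
s_6 = Round(s_5, k_5) = 0x5D
s_7 = Round(s_6, k_6) = 0xD0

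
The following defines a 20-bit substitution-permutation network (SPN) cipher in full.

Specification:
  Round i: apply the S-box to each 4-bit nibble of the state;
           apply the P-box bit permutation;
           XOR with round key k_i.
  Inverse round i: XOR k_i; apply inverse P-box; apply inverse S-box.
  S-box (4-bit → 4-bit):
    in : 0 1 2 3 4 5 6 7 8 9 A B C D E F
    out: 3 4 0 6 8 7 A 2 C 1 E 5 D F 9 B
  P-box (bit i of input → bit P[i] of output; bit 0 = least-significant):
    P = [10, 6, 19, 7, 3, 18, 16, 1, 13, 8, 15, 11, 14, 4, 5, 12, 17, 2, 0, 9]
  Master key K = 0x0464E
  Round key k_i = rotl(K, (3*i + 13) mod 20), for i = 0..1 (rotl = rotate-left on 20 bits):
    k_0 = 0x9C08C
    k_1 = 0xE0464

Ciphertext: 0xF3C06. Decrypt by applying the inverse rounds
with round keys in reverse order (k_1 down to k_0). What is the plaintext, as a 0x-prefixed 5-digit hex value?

0xC94CB

s_0 = ciphertext = 0xF3C06
s_1 = InvRound(s_0, k_1) = 0x28E87
s_2 = InvRound(s_1, k_0) = 0xC94CB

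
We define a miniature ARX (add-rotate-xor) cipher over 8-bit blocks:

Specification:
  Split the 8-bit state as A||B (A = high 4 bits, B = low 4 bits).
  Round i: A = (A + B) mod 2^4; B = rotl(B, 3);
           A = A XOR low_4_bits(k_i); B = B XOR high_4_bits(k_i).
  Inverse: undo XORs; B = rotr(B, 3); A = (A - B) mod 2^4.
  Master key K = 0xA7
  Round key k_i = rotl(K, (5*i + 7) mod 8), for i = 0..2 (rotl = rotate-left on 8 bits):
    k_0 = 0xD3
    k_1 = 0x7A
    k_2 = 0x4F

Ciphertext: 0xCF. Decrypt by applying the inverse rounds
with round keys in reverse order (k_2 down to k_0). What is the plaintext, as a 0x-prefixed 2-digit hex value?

0xAB

s_0 = ciphertext = 0xCF
s_1 = InvRound(s_0, k_2) = 0xC7
s_2 = InvRound(s_1, k_1) = 0x60
s_3 = InvRound(s_2, k_0) = 0xAB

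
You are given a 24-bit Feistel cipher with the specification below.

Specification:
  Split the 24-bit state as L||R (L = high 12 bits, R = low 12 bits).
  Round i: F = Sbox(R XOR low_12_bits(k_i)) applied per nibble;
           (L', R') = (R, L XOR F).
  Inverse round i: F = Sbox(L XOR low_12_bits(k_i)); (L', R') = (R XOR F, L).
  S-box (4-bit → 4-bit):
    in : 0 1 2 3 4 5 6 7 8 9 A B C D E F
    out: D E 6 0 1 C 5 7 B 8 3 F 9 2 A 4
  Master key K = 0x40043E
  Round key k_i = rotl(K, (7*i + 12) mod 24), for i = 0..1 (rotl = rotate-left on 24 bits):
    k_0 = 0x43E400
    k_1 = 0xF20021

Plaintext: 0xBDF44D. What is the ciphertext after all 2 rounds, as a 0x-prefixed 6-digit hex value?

s_0 = plaintext = 0xBDF44D
s_1 = Round(s_0, k_0) = 0x44D6CD
s_2 = Round(s_1, k_1) = 0x6CD1E4

0x6CD1E4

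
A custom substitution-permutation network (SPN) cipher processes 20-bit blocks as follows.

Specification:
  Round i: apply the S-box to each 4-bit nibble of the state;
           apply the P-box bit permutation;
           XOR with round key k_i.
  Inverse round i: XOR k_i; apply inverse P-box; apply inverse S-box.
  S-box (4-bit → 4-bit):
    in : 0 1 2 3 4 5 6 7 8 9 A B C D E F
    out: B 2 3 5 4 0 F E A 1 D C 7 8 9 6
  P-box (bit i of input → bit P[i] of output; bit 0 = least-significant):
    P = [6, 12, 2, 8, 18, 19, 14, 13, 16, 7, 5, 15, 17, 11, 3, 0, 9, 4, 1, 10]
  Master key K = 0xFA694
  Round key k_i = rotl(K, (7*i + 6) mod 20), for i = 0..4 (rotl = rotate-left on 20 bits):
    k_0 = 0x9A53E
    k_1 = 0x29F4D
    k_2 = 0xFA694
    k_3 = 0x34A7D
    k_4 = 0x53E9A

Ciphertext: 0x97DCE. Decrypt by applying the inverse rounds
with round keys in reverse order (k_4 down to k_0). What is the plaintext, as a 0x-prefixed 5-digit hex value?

0xE4BE0

s_0 = ciphertext = 0x97DCE
s_1 = InvRound(s_0, k_4) = 0x255CA
s_2 = InvRound(s_1, k_3) = 0x68C57
s_3 = InvRound(s_2, k_2) = 0x38289
s_4 = InvRound(s_3, k_1) = 0xD1256
s_5 = InvRound(s_4, k_0) = 0xE4BE0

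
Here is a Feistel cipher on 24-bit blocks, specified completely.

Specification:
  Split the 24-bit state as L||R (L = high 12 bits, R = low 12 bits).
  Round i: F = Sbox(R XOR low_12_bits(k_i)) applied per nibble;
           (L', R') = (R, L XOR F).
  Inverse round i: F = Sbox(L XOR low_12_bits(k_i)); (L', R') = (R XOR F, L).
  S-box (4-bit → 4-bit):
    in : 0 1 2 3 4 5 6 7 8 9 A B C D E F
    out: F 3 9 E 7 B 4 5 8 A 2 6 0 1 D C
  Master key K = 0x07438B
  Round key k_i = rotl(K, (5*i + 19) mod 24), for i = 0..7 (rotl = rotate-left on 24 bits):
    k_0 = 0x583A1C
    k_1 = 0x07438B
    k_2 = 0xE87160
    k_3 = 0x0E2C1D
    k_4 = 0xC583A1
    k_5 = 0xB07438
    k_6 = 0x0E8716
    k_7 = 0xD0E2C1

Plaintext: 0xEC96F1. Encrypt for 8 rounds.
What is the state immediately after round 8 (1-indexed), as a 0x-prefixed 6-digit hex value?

s_0 = plaintext = 0xEC96F1
s_1 = Round(s_0, k_0) = 0x6F1E18
s_2 = Round(s_1, k_1) = 0xE1875F
s_3 = Round(s_2, k_2) = 0x75FAF4
s_4 = Round(s_3, k_3) = 0xAF4385
s_5 = Round(s_4, k_4) = 0x385563
s_6 = Round(s_5, k_5) = 0x563033
s_7 = Round(s_6, k_6) = 0x0330F8
s_8 = Round(s_7, k_7) = 0x0F89D9

0x0F89D9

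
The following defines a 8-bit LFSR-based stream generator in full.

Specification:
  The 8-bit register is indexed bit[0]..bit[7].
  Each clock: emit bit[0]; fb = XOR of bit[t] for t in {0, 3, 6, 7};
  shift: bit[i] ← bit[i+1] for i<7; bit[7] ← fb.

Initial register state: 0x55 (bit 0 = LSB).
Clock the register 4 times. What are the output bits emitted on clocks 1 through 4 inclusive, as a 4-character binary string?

1010

reg_0 = 0x55
clock 1: out=1, reg = 0x2A
clock 2: out=0, reg = 0x95
clock 3: out=1, reg = 0x4A
clock 4: out=0, reg = 0x25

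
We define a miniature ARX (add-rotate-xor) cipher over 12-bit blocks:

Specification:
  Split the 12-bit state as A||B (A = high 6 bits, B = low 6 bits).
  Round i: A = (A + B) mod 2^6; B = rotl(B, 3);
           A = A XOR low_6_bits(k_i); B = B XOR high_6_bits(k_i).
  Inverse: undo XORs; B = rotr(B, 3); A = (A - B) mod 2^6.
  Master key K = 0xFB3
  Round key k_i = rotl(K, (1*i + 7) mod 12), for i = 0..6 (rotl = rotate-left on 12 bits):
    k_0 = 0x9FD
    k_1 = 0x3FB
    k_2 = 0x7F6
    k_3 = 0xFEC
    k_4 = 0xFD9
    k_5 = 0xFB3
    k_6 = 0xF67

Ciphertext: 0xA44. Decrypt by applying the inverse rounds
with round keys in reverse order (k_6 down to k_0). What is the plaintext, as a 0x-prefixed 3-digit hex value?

0xC39

s_0 = ciphertext = 0xA44
s_1 = InvRound(s_0, k_6) = 0xFCF
s_2 = InvRound(s_1, k_5) = 0xF8E
s_3 = InvRound(s_2, k_4) = 0x64E
s_4 = InvRound(s_3, k_3) = 0x9CE
s_5 = InvRound(s_4, k_2) = 0x1CA
s_6 = InvRound(s_5, k_1) = 0x528
s_7 = InvRound(s_6, k_0) = 0xC39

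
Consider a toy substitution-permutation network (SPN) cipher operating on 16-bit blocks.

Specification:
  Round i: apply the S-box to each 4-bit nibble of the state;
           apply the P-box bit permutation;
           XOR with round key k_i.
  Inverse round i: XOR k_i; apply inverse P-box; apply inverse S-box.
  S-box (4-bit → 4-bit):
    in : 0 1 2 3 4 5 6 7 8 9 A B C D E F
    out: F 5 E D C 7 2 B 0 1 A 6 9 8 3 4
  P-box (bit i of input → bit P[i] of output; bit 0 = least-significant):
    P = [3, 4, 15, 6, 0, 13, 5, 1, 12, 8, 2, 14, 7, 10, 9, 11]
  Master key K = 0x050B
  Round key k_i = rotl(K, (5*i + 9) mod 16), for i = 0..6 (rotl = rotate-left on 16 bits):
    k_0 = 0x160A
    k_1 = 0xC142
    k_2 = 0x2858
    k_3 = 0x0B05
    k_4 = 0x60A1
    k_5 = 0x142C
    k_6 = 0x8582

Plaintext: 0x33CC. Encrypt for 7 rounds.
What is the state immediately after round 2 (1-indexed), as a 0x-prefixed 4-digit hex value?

0x1B59

s_0 = plaintext = 0x33CC
s_1 = Round(s_0, k_0) = 0x4CC5
s_2 = Round(s_1, k_1) = 0x1B59
s_3 = Round(s_2, k_2) = 0x0BF5
s_4 = Round(s_3, k_3) = 0x84B9
s_5 = Round(s_4, k_4) = 0x008D
s_6 = Round(s_5, k_5) = 0x4BE8
s_7 = Round(s_6, k_6) = 0xAE87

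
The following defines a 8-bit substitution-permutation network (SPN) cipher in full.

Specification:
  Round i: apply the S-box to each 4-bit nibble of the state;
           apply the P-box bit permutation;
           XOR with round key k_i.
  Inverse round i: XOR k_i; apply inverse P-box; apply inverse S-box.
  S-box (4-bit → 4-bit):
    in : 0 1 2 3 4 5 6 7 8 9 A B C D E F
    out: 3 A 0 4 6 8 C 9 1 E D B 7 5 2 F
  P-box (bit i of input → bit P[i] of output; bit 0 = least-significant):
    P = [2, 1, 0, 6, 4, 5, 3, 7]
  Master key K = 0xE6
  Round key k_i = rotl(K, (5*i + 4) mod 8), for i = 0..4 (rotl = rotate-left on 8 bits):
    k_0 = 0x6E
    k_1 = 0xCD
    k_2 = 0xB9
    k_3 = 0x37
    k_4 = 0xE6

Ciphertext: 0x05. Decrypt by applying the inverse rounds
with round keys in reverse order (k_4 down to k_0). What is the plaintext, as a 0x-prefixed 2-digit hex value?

s_0 = ciphertext = 0x05
s_1 = InvRound(s_0, k_4) = 0x19
s_2 = InvRound(s_1, k_3) = 0x40
s_3 = InvRound(s_2, k_2) = 0xF6
s_4 = InvRound(s_3, k_1) = 0xC4
s_5 = InvRound(s_4, k_0) = 0x9E

0x9E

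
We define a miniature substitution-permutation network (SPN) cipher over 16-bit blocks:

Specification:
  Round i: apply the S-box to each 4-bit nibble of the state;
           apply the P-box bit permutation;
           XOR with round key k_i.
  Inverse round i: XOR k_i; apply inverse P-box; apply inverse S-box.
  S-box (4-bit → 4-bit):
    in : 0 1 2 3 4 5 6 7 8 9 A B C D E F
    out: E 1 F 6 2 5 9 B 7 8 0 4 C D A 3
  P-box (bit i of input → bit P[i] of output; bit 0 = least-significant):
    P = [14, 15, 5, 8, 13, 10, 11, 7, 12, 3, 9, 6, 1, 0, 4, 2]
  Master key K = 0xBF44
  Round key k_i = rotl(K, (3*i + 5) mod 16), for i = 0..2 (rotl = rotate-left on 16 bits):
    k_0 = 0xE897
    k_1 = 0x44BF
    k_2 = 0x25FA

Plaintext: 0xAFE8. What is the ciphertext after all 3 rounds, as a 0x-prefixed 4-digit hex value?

s_0 = plaintext = 0xAFE8
s_1 = Round(s_0, k_0) = 0x3C3F
s_2 = Round(s_1, k_1) = 0x8AEE
s_3 = Round(s_2, k_2) = 0xA069

0xA069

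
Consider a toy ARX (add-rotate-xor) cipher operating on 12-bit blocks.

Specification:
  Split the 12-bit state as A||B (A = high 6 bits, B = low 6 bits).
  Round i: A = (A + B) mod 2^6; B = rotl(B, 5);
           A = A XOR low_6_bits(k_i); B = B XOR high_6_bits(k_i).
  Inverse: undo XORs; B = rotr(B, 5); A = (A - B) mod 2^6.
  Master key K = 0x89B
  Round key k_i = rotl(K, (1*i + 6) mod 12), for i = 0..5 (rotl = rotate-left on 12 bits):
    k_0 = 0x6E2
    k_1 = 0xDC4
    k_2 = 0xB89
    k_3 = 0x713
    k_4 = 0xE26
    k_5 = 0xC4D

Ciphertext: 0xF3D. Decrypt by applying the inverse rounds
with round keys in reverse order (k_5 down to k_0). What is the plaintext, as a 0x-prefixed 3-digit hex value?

0xBCB

s_0 = ciphertext = 0xF3D
s_1 = InvRound(s_0, k_5) = 0x658
s_2 = InvRound(s_1, k_4) = 0xF81
s_3 = InvRound(s_2, k_3) = 0xCFA
s_4 = InvRound(s_3, k_2) = 0x4A8
s_5 = InvRound(s_4, k_1) = 0x63E
s_6 = InvRound(s_5, k_0) = 0xBCB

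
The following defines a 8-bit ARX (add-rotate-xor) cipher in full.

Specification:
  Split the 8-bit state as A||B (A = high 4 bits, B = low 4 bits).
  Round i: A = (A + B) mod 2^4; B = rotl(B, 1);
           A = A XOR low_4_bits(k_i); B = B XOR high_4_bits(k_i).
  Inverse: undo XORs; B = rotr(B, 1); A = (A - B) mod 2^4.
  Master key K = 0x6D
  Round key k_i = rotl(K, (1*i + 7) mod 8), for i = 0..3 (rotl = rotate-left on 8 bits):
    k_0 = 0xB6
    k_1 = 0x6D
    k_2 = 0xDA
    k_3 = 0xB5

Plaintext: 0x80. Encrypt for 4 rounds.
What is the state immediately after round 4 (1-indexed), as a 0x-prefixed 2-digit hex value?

s_0 = plaintext = 0x80
s_1 = Round(s_0, k_0) = 0xEB
s_2 = Round(s_1, k_1) = 0x41
s_3 = Round(s_2, k_2) = 0xFF
s_4 = Round(s_3, k_3) = 0xB4

0xB4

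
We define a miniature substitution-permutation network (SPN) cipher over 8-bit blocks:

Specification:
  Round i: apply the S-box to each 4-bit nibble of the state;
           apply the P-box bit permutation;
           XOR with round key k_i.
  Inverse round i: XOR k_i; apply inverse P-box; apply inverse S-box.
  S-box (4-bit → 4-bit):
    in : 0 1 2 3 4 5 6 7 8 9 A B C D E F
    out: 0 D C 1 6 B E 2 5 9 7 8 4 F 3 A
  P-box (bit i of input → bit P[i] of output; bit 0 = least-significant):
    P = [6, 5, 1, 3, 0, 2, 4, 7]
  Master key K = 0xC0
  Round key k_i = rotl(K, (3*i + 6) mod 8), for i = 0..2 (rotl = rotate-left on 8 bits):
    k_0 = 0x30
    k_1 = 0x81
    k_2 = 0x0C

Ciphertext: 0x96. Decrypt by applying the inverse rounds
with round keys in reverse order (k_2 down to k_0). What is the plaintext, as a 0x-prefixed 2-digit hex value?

s_0 = ciphertext = 0x96
s_1 = InvRound(s_0, k_2) = 0x22
s_2 = InvRound(s_1, k_1) = 0x94
s_3 = InvRound(s_2, k_0) = 0xF7

0xF7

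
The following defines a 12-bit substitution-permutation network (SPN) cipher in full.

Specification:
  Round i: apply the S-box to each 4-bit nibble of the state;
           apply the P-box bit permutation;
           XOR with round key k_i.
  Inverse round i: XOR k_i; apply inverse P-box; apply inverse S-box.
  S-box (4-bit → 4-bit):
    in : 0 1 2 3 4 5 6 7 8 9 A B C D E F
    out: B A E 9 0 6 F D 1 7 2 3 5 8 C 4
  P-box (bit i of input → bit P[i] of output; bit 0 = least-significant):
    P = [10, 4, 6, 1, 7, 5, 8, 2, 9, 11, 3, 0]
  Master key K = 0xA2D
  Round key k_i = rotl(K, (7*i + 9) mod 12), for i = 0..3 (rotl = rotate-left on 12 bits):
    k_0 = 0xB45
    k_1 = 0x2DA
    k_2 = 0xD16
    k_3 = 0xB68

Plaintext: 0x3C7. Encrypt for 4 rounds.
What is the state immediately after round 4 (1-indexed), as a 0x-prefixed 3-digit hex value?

0x552

s_0 = plaintext = 0x3C7
s_1 = Round(s_0, k_0) = 0xC86
s_2 = Round(s_1, k_1) = 0x400
s_3 = Round(s_2, k_2) = 0x9A0
s_4 = Round(s_3, k_3) = 0x552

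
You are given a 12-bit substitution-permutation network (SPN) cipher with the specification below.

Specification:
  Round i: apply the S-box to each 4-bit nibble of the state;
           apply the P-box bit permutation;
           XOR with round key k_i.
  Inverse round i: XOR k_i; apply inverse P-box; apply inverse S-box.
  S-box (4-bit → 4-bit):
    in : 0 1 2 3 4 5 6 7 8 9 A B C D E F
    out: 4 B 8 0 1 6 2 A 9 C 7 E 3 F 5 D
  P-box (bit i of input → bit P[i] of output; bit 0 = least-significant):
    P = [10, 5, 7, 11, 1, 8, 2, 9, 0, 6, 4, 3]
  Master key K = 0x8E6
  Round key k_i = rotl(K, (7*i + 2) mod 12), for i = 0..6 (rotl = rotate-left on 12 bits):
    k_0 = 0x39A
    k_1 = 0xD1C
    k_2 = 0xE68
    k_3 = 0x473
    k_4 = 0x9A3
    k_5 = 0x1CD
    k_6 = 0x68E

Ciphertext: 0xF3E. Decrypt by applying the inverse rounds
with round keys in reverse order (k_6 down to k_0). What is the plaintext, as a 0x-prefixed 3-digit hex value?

s_0 = ciphertext = 0xF3E
s_1 = InvRound(s_0, k_6) = 0x06B
s_2 = InvRound(s_1, k_5) = 0x3A5
s_3 = InvRound(s_2, k_4) = 0x3F2
s_4 = InvRound(s_3, k_3) = 0x47E
s_5 = InvRound(s_4, k_2) = 0x0F2
s_6 = InvRound(s_5, k_1) = 0x7AD
s_7 = InvRound(s_6, k_0) = 0xEEC

0xEEC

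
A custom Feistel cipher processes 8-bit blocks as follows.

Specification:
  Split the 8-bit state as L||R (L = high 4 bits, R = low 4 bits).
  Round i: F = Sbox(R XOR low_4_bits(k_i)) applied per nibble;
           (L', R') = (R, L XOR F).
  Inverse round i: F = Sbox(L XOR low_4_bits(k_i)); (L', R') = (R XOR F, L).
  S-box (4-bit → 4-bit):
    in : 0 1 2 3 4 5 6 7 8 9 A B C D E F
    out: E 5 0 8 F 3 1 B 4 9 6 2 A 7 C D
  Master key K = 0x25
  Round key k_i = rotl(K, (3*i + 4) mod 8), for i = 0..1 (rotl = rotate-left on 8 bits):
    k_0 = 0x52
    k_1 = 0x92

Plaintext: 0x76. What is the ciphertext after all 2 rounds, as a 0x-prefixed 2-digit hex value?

s_0 = plaintext = 0x76
s_1 = Round(s_0, k_0) = 0x68
s_2 = Round(s_1, k_1) = 0x80

0x80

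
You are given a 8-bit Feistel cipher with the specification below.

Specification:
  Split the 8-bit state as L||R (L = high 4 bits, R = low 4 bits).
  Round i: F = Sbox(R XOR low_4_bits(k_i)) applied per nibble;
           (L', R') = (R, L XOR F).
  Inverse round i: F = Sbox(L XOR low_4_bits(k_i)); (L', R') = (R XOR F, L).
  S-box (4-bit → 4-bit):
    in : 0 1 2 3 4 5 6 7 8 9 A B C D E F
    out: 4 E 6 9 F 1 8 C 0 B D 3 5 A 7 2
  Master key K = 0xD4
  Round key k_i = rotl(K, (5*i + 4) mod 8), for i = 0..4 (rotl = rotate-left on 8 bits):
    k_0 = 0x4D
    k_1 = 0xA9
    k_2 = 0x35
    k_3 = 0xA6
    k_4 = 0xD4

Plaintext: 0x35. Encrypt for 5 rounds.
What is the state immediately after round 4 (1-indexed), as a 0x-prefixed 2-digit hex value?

0x9A

s_0 = plaintext = 0x35
s_1 = Round(s_0, k_0) = 0x53
s_2 = Round(s_1, k_1) = 0x38
s_3 = Round(s_2, k_2) = 0x89
s_4 = Round(s_3, k_3) = 0x9A
s_5 = Round(s_4, k_4) = 0xAE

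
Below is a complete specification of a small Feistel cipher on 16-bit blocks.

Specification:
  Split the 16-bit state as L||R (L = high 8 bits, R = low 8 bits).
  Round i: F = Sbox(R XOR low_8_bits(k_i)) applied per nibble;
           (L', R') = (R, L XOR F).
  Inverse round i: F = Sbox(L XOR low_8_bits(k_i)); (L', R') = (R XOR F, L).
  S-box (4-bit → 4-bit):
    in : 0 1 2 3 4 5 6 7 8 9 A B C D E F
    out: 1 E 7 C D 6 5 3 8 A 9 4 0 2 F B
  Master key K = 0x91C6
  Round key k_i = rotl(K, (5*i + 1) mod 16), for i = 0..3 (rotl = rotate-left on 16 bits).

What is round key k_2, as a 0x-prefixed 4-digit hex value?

0x348E

K = 0x91C6
k_0 = rotl(K, (5*0+1) mod 16) = rotl(K, 1) = 0x238D
k_1 = rotl(K, (5*1+1) mod 16) = rotl(K, 6) = 0x71A4
k_2 = rotl(K, (5*2+1) mod 16) = rotl(K, 11) = 0x348E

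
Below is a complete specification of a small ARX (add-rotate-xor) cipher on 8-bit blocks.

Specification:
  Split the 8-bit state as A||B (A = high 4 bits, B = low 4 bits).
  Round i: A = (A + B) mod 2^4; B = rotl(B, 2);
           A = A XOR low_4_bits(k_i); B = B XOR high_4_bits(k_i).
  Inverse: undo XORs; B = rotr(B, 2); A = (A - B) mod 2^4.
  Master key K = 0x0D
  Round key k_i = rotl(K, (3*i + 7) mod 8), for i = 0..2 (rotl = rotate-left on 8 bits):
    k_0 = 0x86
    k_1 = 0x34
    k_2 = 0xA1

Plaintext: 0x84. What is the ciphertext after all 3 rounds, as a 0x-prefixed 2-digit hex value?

s_0 = plaintext = 0x84
s_1 = Round(s_0, k_0) = 0xA9
s_2 = Round(s_1, k_1) = 0x75
s_3 = Round(s_2, k_2) = 0xDF

0xDF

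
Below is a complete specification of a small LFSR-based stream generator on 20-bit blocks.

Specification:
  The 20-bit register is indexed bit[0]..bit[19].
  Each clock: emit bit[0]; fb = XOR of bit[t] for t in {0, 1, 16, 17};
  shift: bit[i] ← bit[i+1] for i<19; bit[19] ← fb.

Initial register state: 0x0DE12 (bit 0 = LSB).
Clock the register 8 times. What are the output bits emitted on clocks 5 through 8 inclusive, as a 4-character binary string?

reg_0 = 0x0DE12
clock 1: out=0, reg = 0x86F09
clock 2: out=1, reg = 0xC3784
clock 3: out=0, reg = 0x61BC2
clock 4: out=0, reg = 0x30DE1
clock 5: out=1, reg = 0x986F0
clock 6: out=0, reg = 0xCC378
clock 7: out=0, reg = 0x661BC
clock 8: out=0, reg = 0xB30DE

1000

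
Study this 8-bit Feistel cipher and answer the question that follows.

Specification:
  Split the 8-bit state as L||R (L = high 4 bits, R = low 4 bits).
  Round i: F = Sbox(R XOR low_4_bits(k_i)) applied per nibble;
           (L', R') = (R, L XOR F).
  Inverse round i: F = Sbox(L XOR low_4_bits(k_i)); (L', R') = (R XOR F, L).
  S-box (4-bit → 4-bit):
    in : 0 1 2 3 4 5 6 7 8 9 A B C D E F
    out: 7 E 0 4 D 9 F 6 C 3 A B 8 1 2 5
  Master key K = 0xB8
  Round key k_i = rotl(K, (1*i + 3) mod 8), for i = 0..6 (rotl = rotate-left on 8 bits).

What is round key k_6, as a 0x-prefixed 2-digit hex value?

0x71

K = 0xB8
k_0 = rotl(K, (1*0+3) mod 8) = rotl(K, 3) = 0xC5
k_1 = rotl(K, (1*1+3) mod 8) = rotl(K, 4) = 0x8B
k_2 = rotl(K, (1*2+3) mod 8) = rotl(K, 5) = 0x17
k_3 = rotl(K, (1*3+3) mod 8) = rotl(K, 6) = 0x2E
k_4 = rotl(K, (1*4+3) mod 8) = rotl(K, 7) = 0x5C
k_5 = rotl(K, (1*5+3) mod 8) = rotl(K, 0) = 0xB8
k_6 = rotl(K, (1*6+3) mod 8) = rotl(K, 1) = 0x71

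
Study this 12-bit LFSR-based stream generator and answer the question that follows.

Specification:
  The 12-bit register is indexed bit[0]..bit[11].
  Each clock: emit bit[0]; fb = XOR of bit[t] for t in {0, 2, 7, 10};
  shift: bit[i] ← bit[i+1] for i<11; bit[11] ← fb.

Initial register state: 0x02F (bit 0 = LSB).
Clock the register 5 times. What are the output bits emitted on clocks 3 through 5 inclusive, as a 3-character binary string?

110

reg_0 = 0x02F
clock 1: out=1, reg = 0x017
clock 2: out=1, reg = 0x00B
clock 3: out=1, reg = 0x805
clock 4: out=1, reg = 0x402
clock 5: out=0, reg = 0xA01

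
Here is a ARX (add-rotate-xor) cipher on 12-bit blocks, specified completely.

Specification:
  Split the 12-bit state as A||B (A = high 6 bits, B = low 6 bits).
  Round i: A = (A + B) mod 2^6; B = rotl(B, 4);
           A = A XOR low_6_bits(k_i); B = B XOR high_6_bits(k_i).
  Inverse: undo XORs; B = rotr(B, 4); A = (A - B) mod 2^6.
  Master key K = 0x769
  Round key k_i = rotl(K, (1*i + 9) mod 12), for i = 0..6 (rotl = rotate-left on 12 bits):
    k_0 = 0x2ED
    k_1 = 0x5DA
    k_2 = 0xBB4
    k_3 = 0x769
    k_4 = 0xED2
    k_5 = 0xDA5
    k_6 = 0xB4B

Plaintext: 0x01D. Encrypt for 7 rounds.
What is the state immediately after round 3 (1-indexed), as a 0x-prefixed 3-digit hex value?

s_0 = plaintext = 0x01D
s_1 = Round(s_0, k_0) = 0xC1C
s_2 = Round(s_1, k_1) = 0x590
s_3 = Round(s_2, k_2) = 0x4AA
s_4 = Round(s_3, k_3) = 0x577
s_5 = Round(s_4, k_4) = 0x786
s_6 = Round(s_5, k_5) = 0x057
s_7 = Round(s_6, k_6) = 0x4D8

0x4AA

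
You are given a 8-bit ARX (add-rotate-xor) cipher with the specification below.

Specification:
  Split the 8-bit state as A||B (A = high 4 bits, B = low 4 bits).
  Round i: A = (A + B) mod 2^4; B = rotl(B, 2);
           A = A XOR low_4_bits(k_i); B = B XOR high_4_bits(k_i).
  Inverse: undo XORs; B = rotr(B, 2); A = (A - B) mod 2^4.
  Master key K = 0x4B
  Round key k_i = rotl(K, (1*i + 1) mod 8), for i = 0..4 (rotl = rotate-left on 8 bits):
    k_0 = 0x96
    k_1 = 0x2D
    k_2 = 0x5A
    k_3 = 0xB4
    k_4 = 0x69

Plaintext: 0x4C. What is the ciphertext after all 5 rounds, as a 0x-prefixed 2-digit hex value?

s_0 = plaintext = 0x4C
s_1 = Round(s_0, k_0) = 0x6A
s_2 = Round(s_1, k_1) = 0xD8
s_3 = Round(s_2, k_2) = 0xF7
s_4 = Round(s_3, k_3) = 0x26
s_5 = Round(s_4, k_4) = 0x1F

0x1F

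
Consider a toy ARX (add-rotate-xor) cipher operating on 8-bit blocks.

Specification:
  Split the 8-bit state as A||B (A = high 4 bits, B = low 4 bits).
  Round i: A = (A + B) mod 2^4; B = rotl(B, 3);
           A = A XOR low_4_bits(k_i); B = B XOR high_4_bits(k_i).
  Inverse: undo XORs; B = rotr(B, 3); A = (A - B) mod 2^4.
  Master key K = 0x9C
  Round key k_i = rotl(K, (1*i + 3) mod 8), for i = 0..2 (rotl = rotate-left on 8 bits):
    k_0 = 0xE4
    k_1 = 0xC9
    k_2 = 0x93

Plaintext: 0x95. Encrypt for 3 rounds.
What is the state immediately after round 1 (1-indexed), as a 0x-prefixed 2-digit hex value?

0xA4

s_0 = plaintext = 0x95
s_1 = Round(s_0, k_0) = 0xA4
s_2 = Round(s_1, k_1) = 0x7E
s_3 = Round(s_2, k_2) = 0x6E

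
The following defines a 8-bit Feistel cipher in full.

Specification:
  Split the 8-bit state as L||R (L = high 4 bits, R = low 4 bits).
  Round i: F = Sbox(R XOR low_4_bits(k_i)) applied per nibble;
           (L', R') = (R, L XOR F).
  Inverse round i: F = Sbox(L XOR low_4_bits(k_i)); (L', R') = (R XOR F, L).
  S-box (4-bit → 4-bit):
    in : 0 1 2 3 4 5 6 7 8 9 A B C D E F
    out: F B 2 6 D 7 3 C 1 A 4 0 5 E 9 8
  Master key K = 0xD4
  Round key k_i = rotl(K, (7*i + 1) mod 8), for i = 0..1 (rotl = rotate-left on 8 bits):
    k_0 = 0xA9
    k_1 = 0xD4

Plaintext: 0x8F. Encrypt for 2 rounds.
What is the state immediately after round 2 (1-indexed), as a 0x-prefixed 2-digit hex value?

0xB7

s_0 = plaintext = 0x8F
s_1 = Round(s_0, k_0) = 0xFB
s_2 = Round(s_1, k_1) = 0xB7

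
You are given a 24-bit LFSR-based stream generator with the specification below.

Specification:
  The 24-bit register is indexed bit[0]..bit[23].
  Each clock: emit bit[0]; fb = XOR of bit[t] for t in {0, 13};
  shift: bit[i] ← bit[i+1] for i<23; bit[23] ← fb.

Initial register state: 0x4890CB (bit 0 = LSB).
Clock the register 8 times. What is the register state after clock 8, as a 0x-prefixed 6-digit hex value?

reg_0 = 0x4890CB
clock 1: out=1, reg = 0xA44865
clock 2: out=1, reg = 0xD22432
clock 3: out=0, reg = 0xE91219
clock 4: out=1, reg = 0xF4890C
clock 5: out=0, reg = 0x7A4486
clock 6: out=0, reg = 0x3D2243
clock 7: out=1, reg = 0x1E9121
clock 8: out=1, reg = 0x8F4890

0x8F4890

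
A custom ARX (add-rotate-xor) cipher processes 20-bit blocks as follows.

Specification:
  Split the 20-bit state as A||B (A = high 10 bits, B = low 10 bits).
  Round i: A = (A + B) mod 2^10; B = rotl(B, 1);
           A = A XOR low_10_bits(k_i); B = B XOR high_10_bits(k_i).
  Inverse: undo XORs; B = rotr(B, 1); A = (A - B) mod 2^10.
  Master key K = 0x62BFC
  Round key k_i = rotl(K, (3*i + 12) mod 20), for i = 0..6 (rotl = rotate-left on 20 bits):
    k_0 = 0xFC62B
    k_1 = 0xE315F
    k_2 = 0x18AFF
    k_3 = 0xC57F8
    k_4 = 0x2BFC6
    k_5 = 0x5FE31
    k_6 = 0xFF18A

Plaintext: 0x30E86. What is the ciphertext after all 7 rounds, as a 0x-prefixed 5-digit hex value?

s_0 = plaintext = 0x30E86
s_1 = Round(s_0, k_0) = 0x58AFC
s_2 = Round(s_1, k_1) = 0x40675
s_3 = Round(s_2, k_2) = 0x62489
s_4 = Round(s_3, k_3) = 0x7AA07
s_5 = Round(s_4, k_4) = 0x0DCA0
s_6 = Round(s_5, k_5) = 0xB983F
s_7 = Round(s_6, k_6) = 0xABF82

0xABF82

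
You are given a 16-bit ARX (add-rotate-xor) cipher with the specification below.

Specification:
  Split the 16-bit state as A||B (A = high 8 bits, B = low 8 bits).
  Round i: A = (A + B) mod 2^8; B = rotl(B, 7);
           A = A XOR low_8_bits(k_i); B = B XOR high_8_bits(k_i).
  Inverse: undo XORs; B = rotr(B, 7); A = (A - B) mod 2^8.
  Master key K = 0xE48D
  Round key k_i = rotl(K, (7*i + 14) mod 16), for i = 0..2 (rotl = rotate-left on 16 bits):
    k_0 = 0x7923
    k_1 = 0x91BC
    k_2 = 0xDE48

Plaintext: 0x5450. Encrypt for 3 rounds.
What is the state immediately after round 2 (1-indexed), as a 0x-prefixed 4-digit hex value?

0x6439

s_0 = plaintext = 0x5450
s_1 = Round(s_0, k_0) = 0x8751
s_2 = Round(s_1, k_1) = 0x6439
s_3 = Round(s_2, k_2) = 0xD542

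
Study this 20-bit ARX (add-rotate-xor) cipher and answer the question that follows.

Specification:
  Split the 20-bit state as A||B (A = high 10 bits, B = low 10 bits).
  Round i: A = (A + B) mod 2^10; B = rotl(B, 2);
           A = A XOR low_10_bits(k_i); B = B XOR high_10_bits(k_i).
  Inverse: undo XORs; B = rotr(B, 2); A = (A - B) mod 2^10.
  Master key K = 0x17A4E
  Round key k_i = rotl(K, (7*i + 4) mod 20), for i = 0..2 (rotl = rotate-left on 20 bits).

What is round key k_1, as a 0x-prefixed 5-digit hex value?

K = 0x17A4E
k_0 = rotl(K, (7*0+4) mod 20) = rotl(K, 4) = 0x7A4E1
k_1 = rotl(K, (7*1+4) mod 20) = rotl(K, 11) = 0x270BD

0x270BD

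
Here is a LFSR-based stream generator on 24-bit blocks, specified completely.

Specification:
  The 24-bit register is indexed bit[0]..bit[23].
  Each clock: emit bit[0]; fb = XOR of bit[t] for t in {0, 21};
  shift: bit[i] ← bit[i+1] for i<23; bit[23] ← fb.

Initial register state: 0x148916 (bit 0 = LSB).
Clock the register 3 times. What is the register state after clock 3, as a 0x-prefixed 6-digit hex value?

reg_0 = 0x148916
clock 1: out=0, reg = 0x0A448B
clock 2: out=1, reg = 0x852245
clock 3: out=1, reg = 0xC29122

0xC29122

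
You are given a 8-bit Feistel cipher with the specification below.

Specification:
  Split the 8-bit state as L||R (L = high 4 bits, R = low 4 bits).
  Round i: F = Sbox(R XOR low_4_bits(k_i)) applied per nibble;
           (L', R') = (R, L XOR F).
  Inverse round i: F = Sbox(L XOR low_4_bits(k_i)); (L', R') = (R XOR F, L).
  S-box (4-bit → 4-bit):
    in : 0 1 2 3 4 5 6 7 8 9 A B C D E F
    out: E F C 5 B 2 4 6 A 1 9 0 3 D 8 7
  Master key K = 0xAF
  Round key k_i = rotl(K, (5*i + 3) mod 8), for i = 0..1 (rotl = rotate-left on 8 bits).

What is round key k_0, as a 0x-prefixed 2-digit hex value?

0x7D

K = 0xAF
k_0 = rotl(K, (5*0+3) mod 8) = rotl(K, 3) = 0x7D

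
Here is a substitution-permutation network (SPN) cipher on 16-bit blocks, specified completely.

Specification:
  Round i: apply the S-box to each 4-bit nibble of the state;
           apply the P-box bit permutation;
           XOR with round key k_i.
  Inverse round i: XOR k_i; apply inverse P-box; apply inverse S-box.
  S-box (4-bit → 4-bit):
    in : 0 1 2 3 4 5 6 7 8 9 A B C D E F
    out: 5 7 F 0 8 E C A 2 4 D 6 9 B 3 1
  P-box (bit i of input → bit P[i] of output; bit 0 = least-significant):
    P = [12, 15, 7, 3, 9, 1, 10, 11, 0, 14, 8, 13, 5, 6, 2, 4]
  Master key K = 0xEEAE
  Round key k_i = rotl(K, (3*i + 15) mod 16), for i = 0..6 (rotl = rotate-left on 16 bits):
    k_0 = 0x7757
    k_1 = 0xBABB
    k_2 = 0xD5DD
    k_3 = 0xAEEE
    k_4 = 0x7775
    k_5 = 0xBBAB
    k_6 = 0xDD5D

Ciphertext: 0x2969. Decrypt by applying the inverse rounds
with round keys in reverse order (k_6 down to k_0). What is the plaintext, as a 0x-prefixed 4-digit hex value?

0xFDAE

s_0 = ciphertext = 0x2969
s_1 = InvRound(s_0, k_6) = 0xA79E
s_2 = InvRound(s_1, k_5) = 0xAF6F
s_3 = InvRound(s_2, k_4) = 0x487D
s_4 = InvRound(s_3, k_3) = 0x4D1B
s_5 = InvRound(s_4, k_2) = 0xB371
s_6 = InvRound(s_5, k_1) = 0x8976
s_7 = InvRound(s_6, k_0) = 0xFDAE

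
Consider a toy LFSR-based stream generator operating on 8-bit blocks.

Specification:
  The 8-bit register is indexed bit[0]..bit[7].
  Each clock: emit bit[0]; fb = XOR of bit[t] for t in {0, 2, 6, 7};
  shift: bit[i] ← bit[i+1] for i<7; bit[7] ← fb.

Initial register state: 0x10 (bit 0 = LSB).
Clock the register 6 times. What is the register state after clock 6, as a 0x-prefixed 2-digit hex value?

reg_0 = 0x10
clock 1: out=0, reg = 0x08
clock 2: out=0, reg = 0x04
clock 3: out=0, reg = 0x82
clock 4: out=0, reg = 0xC1
clock 5: out=1, reg = 0xE0
clock 6: out=0, reg = 0x70

0x70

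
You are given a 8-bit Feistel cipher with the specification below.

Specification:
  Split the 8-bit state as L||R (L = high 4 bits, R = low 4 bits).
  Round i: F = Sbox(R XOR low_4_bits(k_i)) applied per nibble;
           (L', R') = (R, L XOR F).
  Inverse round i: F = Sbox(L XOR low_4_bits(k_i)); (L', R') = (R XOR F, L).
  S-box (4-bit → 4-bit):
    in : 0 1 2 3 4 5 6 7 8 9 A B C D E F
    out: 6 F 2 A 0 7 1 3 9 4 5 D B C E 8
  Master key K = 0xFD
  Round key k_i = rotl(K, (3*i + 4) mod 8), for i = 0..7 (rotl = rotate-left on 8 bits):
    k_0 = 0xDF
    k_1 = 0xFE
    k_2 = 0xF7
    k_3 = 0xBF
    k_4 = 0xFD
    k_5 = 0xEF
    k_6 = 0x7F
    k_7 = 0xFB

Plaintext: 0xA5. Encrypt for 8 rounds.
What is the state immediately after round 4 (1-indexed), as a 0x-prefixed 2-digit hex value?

s_0 = plaintext = 0xA5
s_1 = Round(s_0, k_0) = 0x5F
s_2 = Round(s_1, k_1) = 0xFA
s_3 = Round(s_2, k_2) = 0xA3
s_4 = Round(s_3, k_3) = 0x31
s_5 = Round(s_4, k_4) = 0x18
s_6 = Round(s_5, k_5) = 0x82
s_7 = Round(s_6, k_6) = 0x24
s_8 = Round(s_7, k_7) = 0x4A

0x31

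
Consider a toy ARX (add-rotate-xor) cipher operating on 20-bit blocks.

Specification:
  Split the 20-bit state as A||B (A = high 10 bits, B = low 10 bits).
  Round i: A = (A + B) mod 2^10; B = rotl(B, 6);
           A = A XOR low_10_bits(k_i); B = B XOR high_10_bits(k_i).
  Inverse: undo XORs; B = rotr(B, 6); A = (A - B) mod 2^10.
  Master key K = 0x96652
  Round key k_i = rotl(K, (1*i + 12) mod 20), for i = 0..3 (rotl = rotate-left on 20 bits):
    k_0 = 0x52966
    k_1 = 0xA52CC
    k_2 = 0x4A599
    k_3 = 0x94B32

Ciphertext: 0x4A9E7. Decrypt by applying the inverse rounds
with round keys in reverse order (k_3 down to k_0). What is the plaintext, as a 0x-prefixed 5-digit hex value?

s_0 = ciphertext = 0x4A9E7
s_1 = InvRound(s_0, k_3) = 0xAEB5E
s_2 = InvRound(s_1, k_2) = 0xEAB79
s_3 = InvRound(s_2, k_1) = 0xA3ED7
s_4 = InvRound(s_3, k_0) = 0x82DDE

0x82DDE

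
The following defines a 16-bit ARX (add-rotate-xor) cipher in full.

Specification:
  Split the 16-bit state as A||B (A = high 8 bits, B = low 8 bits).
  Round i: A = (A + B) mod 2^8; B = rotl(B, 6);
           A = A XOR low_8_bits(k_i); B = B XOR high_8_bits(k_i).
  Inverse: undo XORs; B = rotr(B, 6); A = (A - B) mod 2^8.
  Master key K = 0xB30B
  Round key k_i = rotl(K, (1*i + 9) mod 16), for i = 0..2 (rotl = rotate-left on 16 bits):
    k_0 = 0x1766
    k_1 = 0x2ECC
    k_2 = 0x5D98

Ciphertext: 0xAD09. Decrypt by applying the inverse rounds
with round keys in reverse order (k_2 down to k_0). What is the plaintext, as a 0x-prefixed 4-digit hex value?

0xA2AB

s_0 = ciphertext = 0xAD09
s_1 = InvRound(s_0, k_2) = 0xE451
s_2 = InvRound(s_1, k_1) = 0x2BFD
s_3 = InvRound(s_2, k_0) = 0xA2AB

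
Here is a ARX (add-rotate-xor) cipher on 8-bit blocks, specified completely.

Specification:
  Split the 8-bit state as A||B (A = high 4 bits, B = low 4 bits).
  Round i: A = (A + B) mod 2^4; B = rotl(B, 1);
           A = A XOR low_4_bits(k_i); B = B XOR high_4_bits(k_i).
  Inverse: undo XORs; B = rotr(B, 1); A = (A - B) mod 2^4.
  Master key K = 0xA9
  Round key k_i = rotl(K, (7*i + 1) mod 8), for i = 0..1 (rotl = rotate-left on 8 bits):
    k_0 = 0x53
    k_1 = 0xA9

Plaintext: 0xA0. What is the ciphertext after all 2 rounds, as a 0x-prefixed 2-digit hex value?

s_0 = plaintext = 0xA0
s_1 = Round(s_0, k_0) = 0x95
s_2 = Round(s_1, k_1) = 0x70

0x70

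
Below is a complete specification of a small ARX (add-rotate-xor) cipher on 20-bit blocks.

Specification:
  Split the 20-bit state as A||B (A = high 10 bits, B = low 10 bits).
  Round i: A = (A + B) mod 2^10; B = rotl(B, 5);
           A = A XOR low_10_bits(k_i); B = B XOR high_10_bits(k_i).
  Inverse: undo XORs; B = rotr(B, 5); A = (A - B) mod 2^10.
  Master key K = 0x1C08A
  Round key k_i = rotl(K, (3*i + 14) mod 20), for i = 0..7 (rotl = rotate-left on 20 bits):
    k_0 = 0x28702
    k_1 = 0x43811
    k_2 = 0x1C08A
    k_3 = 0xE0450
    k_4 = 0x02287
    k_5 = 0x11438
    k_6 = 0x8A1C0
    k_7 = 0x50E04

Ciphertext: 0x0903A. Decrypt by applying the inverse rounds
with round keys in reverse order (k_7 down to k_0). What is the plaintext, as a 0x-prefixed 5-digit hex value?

s_0 = ciphertext = 0x0903A
s_1 = InvRound(s_0, k_7) = 0xBD72B
s_2 = InvRound(s_1, k_6) = 0xB3468
s_3 = InvRound(s_2, k_5) = 0x551A1
s_4 = InvRound(s_3, k_4) = 0xA992D
s_5 = InvRound(s_4, k_3) = 0x58595
s_6 = InvRound(s_5, k_2) = 0x4F0AF
s_7 = InvRound(s_6, k_1) = 0x4002D
s_8 = InvRound(s_7, k_0) = 0x1F984

0x1F984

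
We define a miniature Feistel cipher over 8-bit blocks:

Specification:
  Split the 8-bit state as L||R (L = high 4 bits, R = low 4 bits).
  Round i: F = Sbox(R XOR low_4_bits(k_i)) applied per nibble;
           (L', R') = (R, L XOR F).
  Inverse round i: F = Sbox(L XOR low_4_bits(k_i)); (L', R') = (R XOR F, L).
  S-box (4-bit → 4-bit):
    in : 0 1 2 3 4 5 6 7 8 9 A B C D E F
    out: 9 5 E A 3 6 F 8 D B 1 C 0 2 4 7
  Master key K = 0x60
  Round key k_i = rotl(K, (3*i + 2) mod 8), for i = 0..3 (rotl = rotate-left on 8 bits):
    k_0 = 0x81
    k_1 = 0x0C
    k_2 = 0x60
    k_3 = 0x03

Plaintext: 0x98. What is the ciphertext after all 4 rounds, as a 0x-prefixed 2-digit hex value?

s_0 = plaintext = 0x98
s_1 = Round(s_0, k_0) = 0x82
s_2 = Round(s_1, k_1) = 0x2C
s_3 = Round(s_2, k_2) = 0xC2
s_4 = Round(s_3, k_3) = 0x29

0x29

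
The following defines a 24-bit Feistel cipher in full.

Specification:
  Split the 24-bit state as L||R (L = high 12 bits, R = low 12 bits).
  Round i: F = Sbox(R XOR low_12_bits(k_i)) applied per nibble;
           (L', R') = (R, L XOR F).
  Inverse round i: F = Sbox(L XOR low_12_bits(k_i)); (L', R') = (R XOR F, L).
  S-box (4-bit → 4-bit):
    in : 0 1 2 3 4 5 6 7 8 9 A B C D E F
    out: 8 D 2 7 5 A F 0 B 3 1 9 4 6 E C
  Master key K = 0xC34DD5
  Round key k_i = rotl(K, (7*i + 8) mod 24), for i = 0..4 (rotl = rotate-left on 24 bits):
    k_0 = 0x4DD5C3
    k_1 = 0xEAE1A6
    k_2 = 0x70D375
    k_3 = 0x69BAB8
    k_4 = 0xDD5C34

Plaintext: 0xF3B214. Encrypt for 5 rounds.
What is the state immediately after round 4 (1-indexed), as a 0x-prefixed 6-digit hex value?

s_0 = plaintext = 0xF3B214
s_1 = Round(s_0, k_0) = 0x214F5B
s_2 = Round(s_1, k_1) = 0xF5BCD2
s_3 = Round(s_2, k_2) = 0xCD234B
s_4 = Round(s_3, k_3) = 0x34BF15
s_5 = Round(s_4, k_4) = 0xF15466

0x34BF15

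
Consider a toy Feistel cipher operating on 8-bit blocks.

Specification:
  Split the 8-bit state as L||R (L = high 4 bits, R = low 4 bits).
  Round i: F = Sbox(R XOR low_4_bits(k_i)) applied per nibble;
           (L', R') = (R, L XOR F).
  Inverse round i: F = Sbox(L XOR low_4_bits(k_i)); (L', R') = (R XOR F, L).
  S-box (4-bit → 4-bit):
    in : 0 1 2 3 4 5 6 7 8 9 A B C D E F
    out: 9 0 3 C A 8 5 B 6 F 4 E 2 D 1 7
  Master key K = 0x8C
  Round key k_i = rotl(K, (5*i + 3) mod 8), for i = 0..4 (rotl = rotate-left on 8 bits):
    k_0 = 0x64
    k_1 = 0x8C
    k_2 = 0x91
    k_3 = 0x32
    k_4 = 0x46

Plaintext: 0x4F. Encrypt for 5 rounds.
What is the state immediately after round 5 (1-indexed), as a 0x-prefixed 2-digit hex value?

0xFB

s_0 = plaintext = 0x4F
s_1 = Round(s_0, k_0) = 0xFA
s_2 = Round(s_1, k_1) = 0xAA
s_3 = Round(s_2, k_2) = 0xA4
s_4 = Round(s_3, k_3) = 0x4F
s_5 = Round(s_4, k_4) = 0xFB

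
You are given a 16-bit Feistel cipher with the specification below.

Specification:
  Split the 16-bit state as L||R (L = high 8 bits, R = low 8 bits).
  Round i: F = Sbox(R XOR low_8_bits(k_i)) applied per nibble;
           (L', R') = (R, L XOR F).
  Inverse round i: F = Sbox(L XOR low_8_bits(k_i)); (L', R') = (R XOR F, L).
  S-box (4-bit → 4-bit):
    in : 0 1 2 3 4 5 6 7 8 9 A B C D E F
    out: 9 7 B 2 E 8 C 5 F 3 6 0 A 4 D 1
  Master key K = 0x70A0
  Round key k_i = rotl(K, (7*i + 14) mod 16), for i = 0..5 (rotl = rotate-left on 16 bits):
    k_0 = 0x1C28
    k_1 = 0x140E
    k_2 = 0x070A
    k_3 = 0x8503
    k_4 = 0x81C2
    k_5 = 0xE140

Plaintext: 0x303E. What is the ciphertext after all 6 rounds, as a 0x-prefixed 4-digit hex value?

s_0 = plaintext = 0x303E
s_1 = Round(s_0, k_0) = 0x3E4C
s_2 = Round(s_1, k_1) = 0x4CD5
s_3 = Round(s_2, k_2) = 0xD50D
s_4 = Round(s_3, k_3) = 0x0D48
s_5 = Round(s_4, k_4) = 0x48FB
s_6 = Round(s_5, k_5) = 0xFB48

0xFB48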